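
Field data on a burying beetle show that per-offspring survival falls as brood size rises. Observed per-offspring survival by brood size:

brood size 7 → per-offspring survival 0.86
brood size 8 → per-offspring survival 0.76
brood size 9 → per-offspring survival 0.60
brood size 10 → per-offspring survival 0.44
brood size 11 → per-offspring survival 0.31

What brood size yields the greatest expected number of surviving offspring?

Expected surviving offspring = c × s(c):
  c=7: 7 × 0.86 = 6.020
  c=8: 8 × 0.76 = 6.080
  c=9: 9 × 0.60 = 5.400
  c=10: 10 × 0.44 = 4.400
  c=11: 11 × 0.31 = 3.410
Maximum at c = 8 (6.080 surviving offspring).

8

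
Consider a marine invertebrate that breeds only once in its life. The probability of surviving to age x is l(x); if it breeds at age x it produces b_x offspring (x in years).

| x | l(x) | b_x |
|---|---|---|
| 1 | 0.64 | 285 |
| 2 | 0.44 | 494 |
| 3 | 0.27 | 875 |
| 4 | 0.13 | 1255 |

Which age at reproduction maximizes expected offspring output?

3

Expected offspring if breeding at age x = l(x) × b_x:
  age 1: 0.64 × 285 = 182.400
  age 2: 0.44 × 494 = 217.360
  age 3: 0.27 × 875 = 236.250
  age 4: 0.13 × 1255 = 163.150
Maximum at age 3 (236.250).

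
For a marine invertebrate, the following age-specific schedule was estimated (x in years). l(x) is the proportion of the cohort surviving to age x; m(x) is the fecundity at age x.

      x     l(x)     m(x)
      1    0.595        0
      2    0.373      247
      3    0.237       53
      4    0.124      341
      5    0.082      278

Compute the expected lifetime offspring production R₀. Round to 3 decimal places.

169.772

R₀ = Σ l(x) m(x):
  age 1: 0.595 × 0 = 0.0000
  age 2: 0.373 × 247 = 92.1310
  age 3: 0.237 × 53 = 12.5610
  age 4: 0.124 × 341 = 42.2840
  age 5: 0.082 × 278 = 22.7960
R₀ = 0.0000 + 92.1310 + 12.5610 + 42.2840 + 22.7960 = 169.7720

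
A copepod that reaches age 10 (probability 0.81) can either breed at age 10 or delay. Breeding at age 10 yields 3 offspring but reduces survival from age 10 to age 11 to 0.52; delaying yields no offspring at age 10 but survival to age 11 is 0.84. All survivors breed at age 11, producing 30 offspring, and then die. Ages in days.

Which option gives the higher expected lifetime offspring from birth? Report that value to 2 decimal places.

breed at age 10: R₀ = 0.81 × (3 + 0.52 × 30) = 0.81 × 18.6000 = 15.0660
delay to age 11: R₀ = 0.81 × (0.84 × 30) = 0.81 × 25.2000 = 20.4120
Higher: delay to age 11 (20.4120).

20.41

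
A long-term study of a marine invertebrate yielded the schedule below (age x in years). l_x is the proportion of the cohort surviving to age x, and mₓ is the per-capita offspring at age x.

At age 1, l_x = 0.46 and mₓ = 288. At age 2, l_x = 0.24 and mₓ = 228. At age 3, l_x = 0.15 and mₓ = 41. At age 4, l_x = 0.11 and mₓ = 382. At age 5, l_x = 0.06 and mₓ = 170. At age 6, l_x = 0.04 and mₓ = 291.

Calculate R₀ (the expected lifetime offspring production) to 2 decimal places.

R₀ = Σ l_x mₓ:
  age 1: 0.46 × 288 = 132.4800
  age 2: 0.24 × 228 = 54.7200
  age 3: 0.15 × 41 = 6.1500
  age 4: 0.11 × 382 = 42.0200
  age 5: 0.06 × 170 = 10.2000
  age 6: 0.04 × 291 = 11.6400
R₀ = 132.4800 + 54.7200 + 6.1500 + 42.0200 + 10.2000 + 11.6400 = 257.2100

257.21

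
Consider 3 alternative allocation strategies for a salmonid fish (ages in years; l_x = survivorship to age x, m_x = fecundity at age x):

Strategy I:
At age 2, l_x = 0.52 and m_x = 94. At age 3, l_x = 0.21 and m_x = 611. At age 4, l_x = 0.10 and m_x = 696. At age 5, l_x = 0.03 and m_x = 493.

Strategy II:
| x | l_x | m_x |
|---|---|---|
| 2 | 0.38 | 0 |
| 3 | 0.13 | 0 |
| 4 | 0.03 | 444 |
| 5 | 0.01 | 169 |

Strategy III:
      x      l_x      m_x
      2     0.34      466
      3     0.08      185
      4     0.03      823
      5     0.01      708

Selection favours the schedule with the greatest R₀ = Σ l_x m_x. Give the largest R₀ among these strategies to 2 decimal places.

Strategy I: R₀ = 0.52×94 + 0.21×611 + 0.10×696 + 0.03×493 = 261.5800
Strategy II: R₀ = 0.38×0 + 0.13×0 + 0.03×444 + 0.01×169 = 15.0100
Strategy III: R₀ = 0.34×466 + 0.08×185 + 0.03×823 + 0.01×708 = 205.0100
Highest R₀: strategy I with 261.5800.

261.58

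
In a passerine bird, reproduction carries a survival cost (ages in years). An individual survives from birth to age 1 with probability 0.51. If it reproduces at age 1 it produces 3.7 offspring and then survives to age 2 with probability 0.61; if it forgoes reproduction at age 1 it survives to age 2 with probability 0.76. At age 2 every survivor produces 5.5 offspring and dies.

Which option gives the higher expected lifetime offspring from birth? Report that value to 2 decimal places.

3.60

breed at age 1: R₀ = 0.51 × (3.7 + 0.61 × 5.5) = 0.51 × 7.0550 = 3.5980
delay to age 2: R₀ = 0.51 × (0.76 × 5.5) = 0.51 × 4.1800 = 2.1318
Higher: breed at age 1 (3.5980).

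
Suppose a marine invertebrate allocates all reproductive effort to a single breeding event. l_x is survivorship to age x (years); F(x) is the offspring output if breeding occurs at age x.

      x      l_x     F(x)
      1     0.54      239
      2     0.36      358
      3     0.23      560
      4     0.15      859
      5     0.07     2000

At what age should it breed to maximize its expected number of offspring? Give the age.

5

Expected offspring if breeding at age x = l_x × F(x):
  age 1: 0.54 × 239 = 129.060
  age 2: 0.36 × 358 = 128.880
  age 3: 0.23 × 560 = 128.800
  age 4: 0.15 × 859 = 128.850
  age 5: 0.07 × 2000 = 140.000
Maximum at age 5 (140.000).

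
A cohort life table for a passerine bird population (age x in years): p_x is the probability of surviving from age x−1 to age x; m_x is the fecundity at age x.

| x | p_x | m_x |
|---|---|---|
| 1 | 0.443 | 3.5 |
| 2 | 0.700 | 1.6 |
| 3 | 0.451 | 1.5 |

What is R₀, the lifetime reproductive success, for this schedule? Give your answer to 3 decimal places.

2.256

Survivorship from birth: l_x = p_1·p_2·…·p_x.
  l_1 = 0.44300
  l_2 = 0.31010
  l_3 = 0.13986
R₀ = Σ l_x m_x:
  age 1: 0.44300 × 3.5 = 1.5505
  age 2: 0.31010 × 1.6 = 0.4962
  age 3: 0.13986 × 1.5 = 0.2098
R₀ = 1.5505 + 0.4962 + 0.2098 = 2.2565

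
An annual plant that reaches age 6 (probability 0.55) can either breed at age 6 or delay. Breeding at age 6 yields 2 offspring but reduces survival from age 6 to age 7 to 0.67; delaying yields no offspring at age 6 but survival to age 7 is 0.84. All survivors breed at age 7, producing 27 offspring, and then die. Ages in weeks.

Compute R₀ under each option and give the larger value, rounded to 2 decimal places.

breed at age 6: R₀ = 0.55 × (2 + 0.67 × 27) = 0.55 × 20.0900 = 11.0495
delay to age 7: R₀ = 0.55 × (0.84 × 27) = 0.55 × 22.6800 = 12.4740
Higher: delay to age 7 (12.4740).

12.47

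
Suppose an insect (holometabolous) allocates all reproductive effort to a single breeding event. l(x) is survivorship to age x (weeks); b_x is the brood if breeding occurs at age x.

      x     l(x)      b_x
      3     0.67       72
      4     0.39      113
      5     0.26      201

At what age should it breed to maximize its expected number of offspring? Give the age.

5

Expected offspring if breeding at age x = l(x) × b_x:
  age 3: 0.67 × 72 = 48.240
  age 4: 0.39 × 113 = 44.070
  age 5: 0.26 × 201 = 52.260
Maximum at age 5 (52.260).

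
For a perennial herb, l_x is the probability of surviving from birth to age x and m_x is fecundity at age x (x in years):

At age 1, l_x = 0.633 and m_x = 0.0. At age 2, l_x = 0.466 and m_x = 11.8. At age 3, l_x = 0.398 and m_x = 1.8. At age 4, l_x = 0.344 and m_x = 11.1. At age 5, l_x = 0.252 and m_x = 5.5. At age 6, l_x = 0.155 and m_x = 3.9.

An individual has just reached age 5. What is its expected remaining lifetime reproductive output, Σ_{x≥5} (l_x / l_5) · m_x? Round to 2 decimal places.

l_5 = 0.252. Conditional survival from age 5 to x is l_x / l_5.
  x=5: (0.252/0.252) × 5.5 = 5.5000
  x=6: (0.155/0.252) × 3.9 = 2.3988
Sum = 5.5000 + 2.3988 = 7.8988

7.90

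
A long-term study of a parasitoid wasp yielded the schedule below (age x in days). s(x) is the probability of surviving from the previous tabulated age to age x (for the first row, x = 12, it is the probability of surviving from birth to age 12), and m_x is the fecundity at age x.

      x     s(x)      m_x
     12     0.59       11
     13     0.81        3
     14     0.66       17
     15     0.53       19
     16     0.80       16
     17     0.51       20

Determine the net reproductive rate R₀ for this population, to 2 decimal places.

Survivorship from birth: l_x = s_12·s_13·…·s_x.
  l_12 = 0.59000
  l_13 = 0.47790
  l_14 = 0.31541
  l_15 = 0.16717
  l_16 = 0.13374
  l_17 = 0.06821
R₀ = Σ l_x m_x:
  age 12: 0.59000 × 11 = 6.4900
  age 13: 0.47790 × 3 = 1.4337
  age 14: 0.31541 × 17 = 5.3620
  age 15: 0.16717 × 19 = 3.1762
  age 16: 0.13374 × 16 = 2.1398
  age 17: 0.06821 × 20 = 1.3642
R₀ = 6.4900 + 1.4337 + 5.3620 + 3.1762 + 2.1398 + 1.3642 = 19.9659

19.97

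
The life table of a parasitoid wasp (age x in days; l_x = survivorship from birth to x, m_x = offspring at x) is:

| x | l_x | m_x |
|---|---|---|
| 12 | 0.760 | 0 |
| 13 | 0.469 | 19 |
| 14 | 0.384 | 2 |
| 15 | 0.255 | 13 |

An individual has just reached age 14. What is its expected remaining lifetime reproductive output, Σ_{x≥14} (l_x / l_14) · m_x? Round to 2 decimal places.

10.63

l_14 = 0.384. Conditional survival from age 14 to x is l_x / l_14.
  x=14: (0.384/0.384) × 2 = 2.0000
  x=15: (0.255/0.384) × 13 = 8.6328
Sum = 2.0000 + 8.6328 = 10.6328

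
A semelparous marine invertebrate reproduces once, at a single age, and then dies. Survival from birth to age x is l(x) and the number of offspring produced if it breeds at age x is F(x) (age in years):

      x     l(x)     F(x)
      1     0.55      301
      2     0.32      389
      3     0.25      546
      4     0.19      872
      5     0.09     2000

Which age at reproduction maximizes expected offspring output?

5

Expected offspring if breeding at age x = l(x) × F(x):
  age 1: 0.55 × 301 = 165.550
  age 2: 0.32 × 389 = 124.480
  age 3: 0.25 × 546 = 136.500
  age 4: 0.19 × 872 = 165.680
  age 5: 0.09 × 2000 = 180.000
Maximum at age 5 (180.000).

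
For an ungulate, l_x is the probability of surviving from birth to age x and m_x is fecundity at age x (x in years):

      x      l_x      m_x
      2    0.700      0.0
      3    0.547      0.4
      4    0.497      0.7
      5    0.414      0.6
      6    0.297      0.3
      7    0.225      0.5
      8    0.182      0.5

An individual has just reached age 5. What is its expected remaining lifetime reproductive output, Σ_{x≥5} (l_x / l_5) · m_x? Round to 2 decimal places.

1.31

l_5 = 0.414. Conditional survival from age 5 to x is l_x / l_5.
  x=5: (0.414/0.414) × 0.6 = 0.6000
  x=6: (0.297/0.414) × 0.3 = 0.2152
  x=7: (0.225/0.414) × 0.5 = 0.2717
  x=8: (0.182/0.414) × 0.5 = 0.2198
Sum = 0.6000 + 0.2152 + 0.2717 + 0.2198 = 1.3068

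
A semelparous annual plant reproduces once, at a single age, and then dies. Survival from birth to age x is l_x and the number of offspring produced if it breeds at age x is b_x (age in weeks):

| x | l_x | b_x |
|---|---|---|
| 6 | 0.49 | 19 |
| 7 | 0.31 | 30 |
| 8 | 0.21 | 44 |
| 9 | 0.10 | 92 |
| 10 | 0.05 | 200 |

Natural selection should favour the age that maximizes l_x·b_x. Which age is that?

Expected offspring if breeding at age x = l_x × b_x:
  age 6: 0.49 × 19 = 9.310
  age 7: 0.31 × 30 = 9.300
  age 8: 0.21 × 44 = 9.240
  age 9: 0.10 × 92 = 9.200
  age 10: 0.05 × 200 = 10.000
Maximum at age 10 (10.000).

10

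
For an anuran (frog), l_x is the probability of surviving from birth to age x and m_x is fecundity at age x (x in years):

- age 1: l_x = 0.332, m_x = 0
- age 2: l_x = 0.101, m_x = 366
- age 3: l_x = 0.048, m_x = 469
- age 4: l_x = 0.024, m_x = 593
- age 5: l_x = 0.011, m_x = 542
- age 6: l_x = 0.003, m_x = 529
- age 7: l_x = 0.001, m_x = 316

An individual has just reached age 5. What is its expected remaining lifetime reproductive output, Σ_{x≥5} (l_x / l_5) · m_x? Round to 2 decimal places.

715.00

l_5 = 0.011. Conditional survival from age 5 to x is l_x / l_5.
  x=5: (0.011/0.011) × 542 = 542.0000
  x=6: (0.003/0.011) × 529 = 144.2727
  x=7: (0.001/0.011) × 316 = 28.7273
Sum = 542.0000 + 144.2727 + 28.7273 = 715.0000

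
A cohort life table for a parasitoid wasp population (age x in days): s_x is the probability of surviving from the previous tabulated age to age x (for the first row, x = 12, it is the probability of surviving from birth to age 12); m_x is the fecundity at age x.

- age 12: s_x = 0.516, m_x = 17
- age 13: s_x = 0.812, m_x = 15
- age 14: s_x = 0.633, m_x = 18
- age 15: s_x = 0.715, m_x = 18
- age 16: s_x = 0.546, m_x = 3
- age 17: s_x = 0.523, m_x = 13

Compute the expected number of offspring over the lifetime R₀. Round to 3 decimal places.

Survivorship from birth: l_x = s_12·s_13·…·s_x.
  l_12 = 0.51600
  l_13 = 0.41899
  l_14 = 0.26522
  l_15 = 0.18963
  l_16 = 0.10354
  l_17 = 0.05415
R₀ = Σ l_x m_x:
  age 12: 0.51600 × 17 = 8.7720
  age 13: 0.41899 × 15 = 6.2848
  age 14: 0.26522 × 18 = 4.7740
  age 15: 0.18963 × 18 = 3.4133
  age 16: 0.10354 × 3 = 0.3106
  age 17: 0.05415 × 13 = 0.7039
R₀ = 8.7720 + 6.2848 + 4.7740 + 3.4133 + 0.3106 + 0.7039 = 24.2587

24.259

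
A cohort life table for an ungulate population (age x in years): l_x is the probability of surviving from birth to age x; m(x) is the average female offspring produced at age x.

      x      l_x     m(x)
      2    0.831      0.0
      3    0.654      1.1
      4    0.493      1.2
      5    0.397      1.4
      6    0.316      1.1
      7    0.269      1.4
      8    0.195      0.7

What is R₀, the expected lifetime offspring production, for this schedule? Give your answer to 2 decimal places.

R₀ = Σ l_x m(x):
  age 2: 0.831 × 0.0 = 0.0000
  age 3: 0.654 × 1.1 = 0.7194
  age 4: 0.493 × 1.2 = 0.5916
  age 5: 0.397 × 1.4 = 0.5558
  age 6: 0.316 × 1.1 = 0.3476
  age 7: 0.269 × 1.4 = 0.3766
  age 8: 0.195 × 0.7 = 0.1365
R₀ = 0.0000 + 0.7194 + 0.5916 + 0.5558 + 0.3476 + 0.3766 + 0.1365 = 2.7275

2.73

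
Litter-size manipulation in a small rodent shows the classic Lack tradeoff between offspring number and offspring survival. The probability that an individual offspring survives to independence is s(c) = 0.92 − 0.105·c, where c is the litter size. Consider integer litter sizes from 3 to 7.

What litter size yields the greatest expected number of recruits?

Expected recruits = c × s(c):
  c=3: 3 × 0.605 = 1.815
  c=4: 4 × 0.500 = 2.000
  c=5: 5 × 0.395 = 1.975
  c=6: 6 × 0.290 = 1.740
  c=7: 7 × 0.185 = 1.295
Maximum at c = 4 (2.000 recruits).

4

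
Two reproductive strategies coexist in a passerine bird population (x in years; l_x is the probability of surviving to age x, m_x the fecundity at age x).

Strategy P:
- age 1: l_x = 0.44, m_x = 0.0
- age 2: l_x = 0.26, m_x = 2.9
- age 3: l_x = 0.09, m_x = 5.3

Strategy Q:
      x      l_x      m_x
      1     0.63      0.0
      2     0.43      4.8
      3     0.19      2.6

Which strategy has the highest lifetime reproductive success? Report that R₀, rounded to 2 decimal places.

2.56

Strategy P: R₀ = 0.44×0.0 + 0.26×2.9 + 0.09×5.3 = 1.2310
Strategy Q: R₀ = 0.63×0.0 + 0.43×4.8 + 0.19×2.6 = 2.5580
Highest R₀: strategy Q with 2.5580.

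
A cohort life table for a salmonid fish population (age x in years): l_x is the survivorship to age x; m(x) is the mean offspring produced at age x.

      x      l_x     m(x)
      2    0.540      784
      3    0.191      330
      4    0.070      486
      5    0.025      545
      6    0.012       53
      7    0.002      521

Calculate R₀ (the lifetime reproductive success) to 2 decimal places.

535.71

R₀ = Σ l_x m(x):
  age 2: 0.540 × 784 = 423.3600
  age 3: 0.191 × 330 = 63.0300
  age 4: 0.070 × 486 = 34.0200
  age 5: 0.025 × 545 = 13.6250
  age 6: 0.012 × 53 = 0.6360
  age 7: 0.002 × 521 = 1.0420
R₀ = 423.3600 + 63.0300 + 34.0200 + 13.6250 + 0.6360 + 1.0420 = 535.7130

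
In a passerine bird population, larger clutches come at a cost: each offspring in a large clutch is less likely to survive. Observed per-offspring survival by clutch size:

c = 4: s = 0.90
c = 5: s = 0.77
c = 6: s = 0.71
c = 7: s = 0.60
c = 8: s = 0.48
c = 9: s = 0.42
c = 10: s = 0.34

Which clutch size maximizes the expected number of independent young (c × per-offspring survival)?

6

Expected independent young = c × s(c):
  c=4: 4 × 0.90 = 3.600
  c=5: 5 × 0.77 = 3.850
  c=6: 6 × 0.71 = 4.260
  c=7: 7 × 0.60 = 4.200
  c=8: 8 × 0.48 = 3.840
  c=9: 9 × 0.42 = 3.780
  c=10: 10 × 0.34 = 3.400
Maximum at c = 6 (4.260 independent young).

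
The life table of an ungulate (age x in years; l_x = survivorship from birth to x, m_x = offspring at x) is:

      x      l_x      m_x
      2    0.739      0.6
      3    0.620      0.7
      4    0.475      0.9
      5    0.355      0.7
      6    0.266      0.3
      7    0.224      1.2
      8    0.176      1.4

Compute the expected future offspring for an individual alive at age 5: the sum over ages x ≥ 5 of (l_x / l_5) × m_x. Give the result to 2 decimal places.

l_5 = 0.355. Conditional survival from age 5 to x is l_x / l_5.
  x=5: (0.355/0.355) × 0.7 = 0.7000
  x=6: (0.266/0.355) × 0.3 = 0.2248
  x=7: (0.224/0.355) × 1.2 = 0.7572
  x=8: (0.176/0.355) × 1.4 = 0.6941
Sum = 0.7000 + 0.2248 + 0.7572 + 0.6941 = 2.3761

2.38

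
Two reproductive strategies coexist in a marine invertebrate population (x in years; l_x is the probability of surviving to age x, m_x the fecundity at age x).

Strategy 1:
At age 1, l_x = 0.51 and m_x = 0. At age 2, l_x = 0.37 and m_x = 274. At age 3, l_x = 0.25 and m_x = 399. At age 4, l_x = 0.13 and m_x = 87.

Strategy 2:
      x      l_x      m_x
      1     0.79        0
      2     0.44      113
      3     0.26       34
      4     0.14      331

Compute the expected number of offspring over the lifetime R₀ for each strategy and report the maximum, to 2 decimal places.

212.44

Strategy 1: R₀ = 0.51×0 + 0.37×274 + 0.25×399 + 0.13×87 = 212.4400
Strategy 2: R₀ = 0.79×0 + 0.44×113 + 0.26×34 + 0.14×331 = 104.9000
Highest R₀: strategy 1 with 212.4400.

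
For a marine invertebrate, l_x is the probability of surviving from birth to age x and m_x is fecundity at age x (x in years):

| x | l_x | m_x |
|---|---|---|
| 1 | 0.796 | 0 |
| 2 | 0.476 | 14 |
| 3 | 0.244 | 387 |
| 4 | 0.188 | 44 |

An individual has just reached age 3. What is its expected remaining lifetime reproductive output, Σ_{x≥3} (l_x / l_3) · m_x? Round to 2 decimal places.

l_3 = 0.244. Conditional survival from age 3 to x is l_x / l_3.
  x=3: (0.244/0.244) × 387 = 387.0000
  x=4: (0.188/0.244) × 44 = 33.9016
Sum = 387.0000 + 33.9016 = 420.9016

420.90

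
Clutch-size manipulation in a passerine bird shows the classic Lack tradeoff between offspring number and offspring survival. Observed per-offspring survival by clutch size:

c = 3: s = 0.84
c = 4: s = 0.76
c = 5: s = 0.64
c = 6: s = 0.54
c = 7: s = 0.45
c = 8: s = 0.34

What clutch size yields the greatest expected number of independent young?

Expected independent young = c × s(c):
  c=3: 3 × 0.84 = 2.520
  c=4: 4 × 0.76 = 3.040
  c=5: 5 × 0.64 = 3.200
  c=6: 6 × 0.54 = 3.240
  c=7: 7 × 0.45 = 3.150
  c=8: 8 × 0.34 = 2.720
Maximum at c = 6 (3.240 independent young).

6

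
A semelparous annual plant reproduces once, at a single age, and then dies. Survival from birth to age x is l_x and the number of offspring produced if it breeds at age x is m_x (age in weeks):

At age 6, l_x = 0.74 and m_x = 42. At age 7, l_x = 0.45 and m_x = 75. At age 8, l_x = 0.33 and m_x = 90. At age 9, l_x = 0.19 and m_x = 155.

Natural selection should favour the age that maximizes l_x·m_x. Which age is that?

Expected offspring if breeding at age x = l_x × m_x:
  age 6: 0.74 × 42 = 31.080
  age 7: 0.45 × 75 = 33.750
  age 8: 0.33 × 90 = 29.700
  age 9: 0.19 × 155 = 29.450
Maximum at age 7 (33.750).

7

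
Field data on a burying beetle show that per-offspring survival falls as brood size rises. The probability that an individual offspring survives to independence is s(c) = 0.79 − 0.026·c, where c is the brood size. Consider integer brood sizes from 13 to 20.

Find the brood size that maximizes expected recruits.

Expected recruits = c × s(c):
  c=13: 13 × 0.452 = 5.876
  c=14: 14 × 0.426 = 5.964
  c=15: 15 × 0.400 = 6.000
  c=16: 16 × 0.374 = 5.984
  c=17: 17 × 0.348 = 5.916
  c=18: 18 × 0.322 = 5.796
  c=19: 19 × 0.296 = 5.624
  c=20: 20 × 0.270 = 5.400
Maximum at c = 15 (6.000 recruits).

15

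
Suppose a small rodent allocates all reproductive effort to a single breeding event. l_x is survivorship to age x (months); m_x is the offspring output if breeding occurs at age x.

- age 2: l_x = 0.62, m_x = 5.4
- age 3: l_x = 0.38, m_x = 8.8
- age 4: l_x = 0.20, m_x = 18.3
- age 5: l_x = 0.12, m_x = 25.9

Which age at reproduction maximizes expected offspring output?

4

Expected offspring if breeding at age x = l_x × m_x:
  age 2: 0.62 × 5.4 = 3.348
  age 3: 0.38 × 8.8 = 3.344
  age 4: 0.20 × 18.3 = 3.660
  age 5: 0.12 × 25.9 = 3.108
Maximum at age 4 (3.660).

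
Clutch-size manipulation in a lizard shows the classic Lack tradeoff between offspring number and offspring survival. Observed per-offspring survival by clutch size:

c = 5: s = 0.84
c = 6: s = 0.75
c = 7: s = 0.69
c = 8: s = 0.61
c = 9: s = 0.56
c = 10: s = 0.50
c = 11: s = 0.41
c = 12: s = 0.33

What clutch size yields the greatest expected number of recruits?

Expected recruits = c × s(c):
  c=5: 5 × 0.84 = 4.200
  c=6: 6 × 0.75 = 4.500
  c=7: 7 × 0.69 = 4.830
  c=8: 8 × 0.61 = 4.880
  c=9: 9 × 0.56 = 5.040
  c=10: 10 × 0.50 = 5.000
  c=11: 11 × 0.41 = 4.510
  c=12: 12 × 0.33 = 3.960
Maximum at c = 9 (5.040 recruits).

9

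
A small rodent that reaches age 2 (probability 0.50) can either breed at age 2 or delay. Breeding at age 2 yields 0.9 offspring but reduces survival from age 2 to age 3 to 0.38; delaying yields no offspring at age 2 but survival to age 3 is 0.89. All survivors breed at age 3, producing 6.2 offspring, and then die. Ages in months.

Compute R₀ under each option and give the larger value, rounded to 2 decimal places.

breed at age 2: R₀ = 0.50 × (0.9 + 0.38 × 6.2) = 0.50 × 3.2560 = 1.6280
delay to age 3: R₀ = 0.50 × (0.89 × 6.2) = 0.50 × 5.5180 = 2.7590
Higher: delay to age 3 (2.7590).

2.76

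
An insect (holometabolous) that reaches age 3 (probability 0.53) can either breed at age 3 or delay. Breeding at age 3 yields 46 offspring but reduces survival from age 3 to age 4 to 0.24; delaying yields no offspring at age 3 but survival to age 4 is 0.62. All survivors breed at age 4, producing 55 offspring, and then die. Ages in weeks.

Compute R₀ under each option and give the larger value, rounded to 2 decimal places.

31.38

breed at age 3: R₀ = 0.53 × (46 + 0.24 × 55) = 0.53 × 59.2000 = 31.3760
delay to age 4: R₀ = 0.53 × (0.62 × 55) = 0.53 × 34.1000 = 18.0730
Higher: breed at age 3 (31.3760).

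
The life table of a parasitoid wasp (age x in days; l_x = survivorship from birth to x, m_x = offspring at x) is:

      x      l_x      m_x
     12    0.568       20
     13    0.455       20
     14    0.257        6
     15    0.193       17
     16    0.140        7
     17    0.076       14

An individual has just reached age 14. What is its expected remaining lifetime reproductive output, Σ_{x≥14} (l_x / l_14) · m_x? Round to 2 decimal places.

26.72

l_14 = 0.257. Conditional survival from age 14 to x is l_x / l_14.
  x=14: (0.257/0.257) × 6 = 6.0000
  x=15: (0.193/0.257) × 17 = 12.7665
  x=16: (0.140/0.257) × 7 = 3.8132
  x=17: (0.076/0.257) × 14 = 4.1401
Sum = 6.0000 + 12.7665 + 3.8132 + 4.1401 = 26.7198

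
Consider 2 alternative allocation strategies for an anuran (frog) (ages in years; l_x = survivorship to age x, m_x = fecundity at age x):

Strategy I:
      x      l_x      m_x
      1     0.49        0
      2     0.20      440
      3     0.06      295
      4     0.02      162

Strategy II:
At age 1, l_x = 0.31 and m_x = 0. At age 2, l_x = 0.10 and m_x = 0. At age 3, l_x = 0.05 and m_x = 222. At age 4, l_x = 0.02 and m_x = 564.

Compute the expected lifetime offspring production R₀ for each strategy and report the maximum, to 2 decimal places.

108.94

Strategy I: R₀ = 0.49×0 + 0.20×440 + 0.06×295 + 0.02×162 = 108.9400
Strategy II: R₀ = 0.31×0 + 0.10×0 + 0.05×222 + 0.02×564 = 22.3800
Highest R₀: strategy I with 108.9400.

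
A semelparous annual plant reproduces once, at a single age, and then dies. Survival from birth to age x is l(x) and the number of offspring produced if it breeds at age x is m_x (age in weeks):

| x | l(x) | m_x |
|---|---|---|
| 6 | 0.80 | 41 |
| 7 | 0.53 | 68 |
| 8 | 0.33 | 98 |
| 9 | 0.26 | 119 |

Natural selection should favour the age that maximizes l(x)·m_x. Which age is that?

Expected offspring if breeding at age x = l(x) × m_x:
  age 6: 0.80 × 41 = 32.800
  age 7: 0.53 × 68 = 36.040
  age 8: 0.33 × 98 = 32.340
  age 9: 0.26 × 119 = 30.940
Maximum at age 7 (36.040).

7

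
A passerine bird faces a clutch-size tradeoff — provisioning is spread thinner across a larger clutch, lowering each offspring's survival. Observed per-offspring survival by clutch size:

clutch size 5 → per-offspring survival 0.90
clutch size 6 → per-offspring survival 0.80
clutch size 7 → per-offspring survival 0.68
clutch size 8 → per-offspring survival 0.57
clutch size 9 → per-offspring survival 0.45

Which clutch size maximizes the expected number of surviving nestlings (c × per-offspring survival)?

Expected surviving nestlings = c × s(c):
  c=5: 5 × 0.90 = 4.500
  c=6: 6 × 0.80 = 4.800
  c=7: 7 × 0.68 = 4.760
  c=8: 8 × 0.57 = 4.560
  c=9: 9 × 0.45 = 4.050
Maximum at c = 6 (4.800 surviving nestlings).

6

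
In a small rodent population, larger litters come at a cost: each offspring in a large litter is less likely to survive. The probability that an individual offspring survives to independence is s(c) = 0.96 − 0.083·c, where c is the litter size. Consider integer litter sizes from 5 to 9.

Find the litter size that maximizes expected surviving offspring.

6

Expected surviving offspring = c × s(c):
  c=5: 5 × 0.545 = 2.725
  c=6: 6 × 0.462 = 2.772
  c=7: 7 × 0.379 = 2.653
  c=8: 8 × 0.296 = 2.368
  c=9: 9 × 0.213 = 1.917
Maximum at c = 6 (2.772 surviving offspring).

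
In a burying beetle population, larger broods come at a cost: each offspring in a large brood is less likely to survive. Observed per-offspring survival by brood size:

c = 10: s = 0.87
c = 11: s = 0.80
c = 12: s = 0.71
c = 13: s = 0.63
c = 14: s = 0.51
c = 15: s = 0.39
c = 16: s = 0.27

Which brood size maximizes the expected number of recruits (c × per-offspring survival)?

11

Expected recruits = c × s(c):
  c=10: 10 × 0.87 = 8.700
  c=11: 11 × 0.80 = 8.800
  c=12: 12 × 0.71 = 8.520
  c=13: 13 × 0.63 = 8.190
  c=14: 14 × 0.51 = 7.140
  c=15: 15 × 0.39 = 5.850
  c=16: 16 × 0.27 = 4.320
Maximum at c = 11 (8.800 recruits).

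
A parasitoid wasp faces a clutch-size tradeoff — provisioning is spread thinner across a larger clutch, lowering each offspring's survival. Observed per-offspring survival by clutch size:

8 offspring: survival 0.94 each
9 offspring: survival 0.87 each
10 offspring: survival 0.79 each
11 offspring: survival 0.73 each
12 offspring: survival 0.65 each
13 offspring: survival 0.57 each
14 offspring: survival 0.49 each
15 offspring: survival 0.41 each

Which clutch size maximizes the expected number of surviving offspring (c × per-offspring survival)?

11

Expected surviving offspring = c × s(c):
  c=8: 8 × 0.94 = 7.520
  c=9: 9 × 0.87 = 7.830
  c=10: 10 × 0.79 = 7.900
  c=11: 11 × 0.73 = 8.030
  c=12: 12 × 0.65 = 7.800
  c=13: 13 × 0.57 = 7.410
  c=14: 14 × 0.49 = 6.860
  c=15: 15 × 0.41 = 6.150
Maximum at c = 11 (8.030 surviving offspring).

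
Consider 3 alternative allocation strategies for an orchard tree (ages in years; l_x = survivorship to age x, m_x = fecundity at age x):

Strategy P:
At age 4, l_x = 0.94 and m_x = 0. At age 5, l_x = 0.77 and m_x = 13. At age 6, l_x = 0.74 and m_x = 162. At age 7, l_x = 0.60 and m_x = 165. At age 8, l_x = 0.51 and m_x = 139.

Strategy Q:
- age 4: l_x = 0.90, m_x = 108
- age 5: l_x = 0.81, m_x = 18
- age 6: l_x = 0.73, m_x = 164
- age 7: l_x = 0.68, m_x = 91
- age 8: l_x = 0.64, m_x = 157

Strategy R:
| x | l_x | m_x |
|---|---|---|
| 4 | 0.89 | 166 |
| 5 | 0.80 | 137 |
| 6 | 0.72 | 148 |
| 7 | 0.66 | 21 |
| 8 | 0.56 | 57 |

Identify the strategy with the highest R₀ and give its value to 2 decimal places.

409.68

Strategy P: R₀ = 0.94×0 + 0.77×13 + 0.74×162 + 0.60×165 + 0.51×139 = 299.7800
Strategy Q: R₀ = 0.90×108 + 0.81×18 + 0.73×164 + 0.68×91 + 0.64×157 = 393.8600
Strategy R: R₀ = 0.89×166 + 0.80×137 + 0.72×148 + 0.66×21 + 0.56×57 = 409.6800
Highest R₀: strategy R with 409.6800.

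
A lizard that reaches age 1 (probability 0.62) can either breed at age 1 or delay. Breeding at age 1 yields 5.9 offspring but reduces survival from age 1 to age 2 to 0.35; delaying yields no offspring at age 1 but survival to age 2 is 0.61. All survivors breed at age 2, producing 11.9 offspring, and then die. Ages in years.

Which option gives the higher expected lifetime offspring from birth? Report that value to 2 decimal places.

breed at age 1: R₀ = 0.62 × (5.9 + 0.35 × 11.9) = 0.62 × 10.0650 = 6.2403
delay to age 2: R₀ = 0.62 × (0.61 × 11.9) = 0.62 × 7.2590 = 4.5006
Higher: breed at age 1 (6.2403).

6.24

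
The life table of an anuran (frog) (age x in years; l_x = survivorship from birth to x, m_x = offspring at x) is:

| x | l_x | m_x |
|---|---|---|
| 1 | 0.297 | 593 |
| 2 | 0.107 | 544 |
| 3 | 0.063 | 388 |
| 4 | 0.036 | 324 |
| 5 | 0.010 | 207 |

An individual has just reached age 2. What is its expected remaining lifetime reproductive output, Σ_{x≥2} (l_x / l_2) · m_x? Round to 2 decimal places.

l_2 = 0.107. Conditional survival from age 2 to x is l_x / l_2.
  x=2: (0.107/0.107) × 544 = 544.0000
  x=3: (0.063/0.107) × 388 = 228.4486
  x=4: (0.036/0.107) × 324 = 109.0093
  x=5: (0.010/0.107) × 207 = 19.3458
Sum = 544.0000 + 228.4486 + 109.0093 + 19.3458 = 900.8037

900.80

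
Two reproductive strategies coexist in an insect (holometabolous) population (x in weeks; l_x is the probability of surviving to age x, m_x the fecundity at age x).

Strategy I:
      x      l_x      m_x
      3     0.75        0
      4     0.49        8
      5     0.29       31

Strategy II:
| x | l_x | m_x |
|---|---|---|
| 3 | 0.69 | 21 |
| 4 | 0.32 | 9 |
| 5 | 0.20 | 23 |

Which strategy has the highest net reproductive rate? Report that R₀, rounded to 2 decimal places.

21.97

Strategy I: R₀ = 0.75×0 + 0.49×8 + 0.29×31 = 12.9100
Strategy II: R₀ = 0.69×21 + 0.32×9 + 0.20×23 = 21.9700
Highest R₀: strategy II with 21.9700.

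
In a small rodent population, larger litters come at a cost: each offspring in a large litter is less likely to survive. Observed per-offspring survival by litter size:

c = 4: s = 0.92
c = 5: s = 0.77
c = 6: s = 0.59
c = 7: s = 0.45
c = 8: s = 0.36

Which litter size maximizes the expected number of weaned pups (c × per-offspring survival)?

5

Expected weaned pups = c × s(c):
  c=4: 4 × 0.92 = 3.680
  c=5: 5 × 0.77 = 3.850
  c=6: 6 × 0.59 = 3.540
  c=7: 7 × 0.45 = 3.150
  c=8: 8 × 0.36 = 2.880
Maximum at c = 5 (3.850 weaned pups).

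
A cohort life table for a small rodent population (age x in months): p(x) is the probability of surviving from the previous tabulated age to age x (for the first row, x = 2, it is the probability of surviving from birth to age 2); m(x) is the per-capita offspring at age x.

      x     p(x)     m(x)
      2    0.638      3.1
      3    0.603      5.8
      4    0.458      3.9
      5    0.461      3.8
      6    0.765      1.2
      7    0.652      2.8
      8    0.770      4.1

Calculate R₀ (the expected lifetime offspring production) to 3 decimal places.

5.521

Survivorship from birth: l_x = p_2·p_3·…·p_x.
  l_2 = 0.63800
  l_3 = 0.38471
  l_4 = 0.17620
  l_5 = 0.08123
  l_6 = 0.06214
  l_7 = 0.04051
  l_8 = 0.03120
R₀ = Σ l_x m(x):
  age 2: 0.63800 × 3.1 = 1.9778
  age 3: 0.38471 × 5.8 = 2.2313
  age 4: 0.17620 × 3.9 = 0.6872
  age 5: 0.08123 × 3.8 = 0.3087
  age 6: 0.06214 × 1.2 = 0.0746
  age 7: 0.04051 × 2.8 = 0.1134
  age 8: 0.03120 × 4.1 = 0.1279
R₀ = 1.9778 + 2.2313 + 0.6872 + 0.3087 + 0.0746 + 0.1134 + 0.1279 = 5.5209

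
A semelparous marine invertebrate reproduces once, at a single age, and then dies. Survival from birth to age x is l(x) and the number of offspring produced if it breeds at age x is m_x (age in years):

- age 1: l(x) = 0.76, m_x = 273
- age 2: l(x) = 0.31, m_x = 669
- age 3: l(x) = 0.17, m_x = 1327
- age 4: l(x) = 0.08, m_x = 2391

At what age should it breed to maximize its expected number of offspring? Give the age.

Expected offspring if breeding at age x = l(x) × m_x:
  age 1: 0.76 × 273 = 207.480
  age 2: 0.31 × 669 = 207.390
  age 3: 0.17 × 1327 = 225.590
  age 4: 0.08 × 2391 = 191.280
Maximum at age 3 (225.590).

3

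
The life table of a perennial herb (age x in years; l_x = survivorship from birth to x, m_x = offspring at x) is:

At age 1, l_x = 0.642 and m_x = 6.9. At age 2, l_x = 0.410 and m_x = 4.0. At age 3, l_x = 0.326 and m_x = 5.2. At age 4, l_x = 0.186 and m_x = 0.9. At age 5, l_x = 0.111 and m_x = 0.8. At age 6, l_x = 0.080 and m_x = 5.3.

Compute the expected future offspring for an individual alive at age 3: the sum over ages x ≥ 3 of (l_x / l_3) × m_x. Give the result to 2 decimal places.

l_3 = 0.326. Conditional survival from age 3 to x is l_x / l_3.
  x=3: (0.326/0.326) × 5.2 = 5.2000
  x=4: (0.186/0.326) × 0.9 = 0.5135
  x=5: (0.111/0.326) × 0.8 = 0.2724
  x=6: (0.080/0.326) × 5.3 = 1.3006
Sum = 5.2000 + 0.5135 + 0.2724 + 1.3006 = 7.2865

7.29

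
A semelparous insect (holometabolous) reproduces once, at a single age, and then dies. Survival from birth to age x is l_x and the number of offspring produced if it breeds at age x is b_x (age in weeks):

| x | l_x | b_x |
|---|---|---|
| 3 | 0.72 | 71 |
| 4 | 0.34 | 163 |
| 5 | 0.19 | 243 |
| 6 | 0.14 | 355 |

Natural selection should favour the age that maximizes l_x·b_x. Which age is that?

4

Expected offspring if breeding at age x = l_x × b_x:
  age 3: 0.72 × 71 = 51.120
  age 4: 0.34 × 163 = 55.420
  age 5: 0.19 × 243 = 46.170
  age 6: 0.14 × 355 = 49.700
Maximum at age 4 (55.420).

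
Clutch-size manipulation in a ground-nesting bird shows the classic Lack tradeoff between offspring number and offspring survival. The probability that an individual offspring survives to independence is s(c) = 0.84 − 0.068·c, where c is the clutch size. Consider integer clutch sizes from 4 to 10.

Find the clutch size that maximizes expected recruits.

Expected recruits = c × s(c):
  c=4: 4 × 0.568 = 2.272
  c=5: 5 × 0.500 = 2.500
  c=6: 6 × 0.432 = 2.592
  c=7: 7 × 0.364 = 2.548
  c=8: 8 × 0.296 = 2.368
  c=9: 9 × 0.228 = 2.052
  c=10: 10 × 0.160 = 1.600
Maximum at c = 6 (2.592 recruits).

6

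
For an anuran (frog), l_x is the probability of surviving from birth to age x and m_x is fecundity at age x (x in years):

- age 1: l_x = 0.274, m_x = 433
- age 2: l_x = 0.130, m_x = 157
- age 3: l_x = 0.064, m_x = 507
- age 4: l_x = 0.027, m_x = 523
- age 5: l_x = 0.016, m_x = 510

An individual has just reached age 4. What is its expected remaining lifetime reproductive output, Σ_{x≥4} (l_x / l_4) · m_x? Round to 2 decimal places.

l_4 = 0.027. Conditional survival from age 4 to x is l_x / l_4.
  x=4: (0.027/0.027) × 523 = 523.0000
  x=5: (0.016/0.027) × 510 = 302.2222
Sum = 523.0000 + 302.2222 = 825.2222

825.22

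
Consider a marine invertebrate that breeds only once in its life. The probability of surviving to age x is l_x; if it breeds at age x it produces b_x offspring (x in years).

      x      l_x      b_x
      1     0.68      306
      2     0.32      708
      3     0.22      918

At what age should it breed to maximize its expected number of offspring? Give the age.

Expected offspring if breeding at age x = l_x × b_x:
  age 1: 0.68 × 306 = 208.080
  age 2: 0.32 × 708 = 226.560
  age 3: 0.22 × 918 = 201.960
Maximum at age 2 (226.560).

2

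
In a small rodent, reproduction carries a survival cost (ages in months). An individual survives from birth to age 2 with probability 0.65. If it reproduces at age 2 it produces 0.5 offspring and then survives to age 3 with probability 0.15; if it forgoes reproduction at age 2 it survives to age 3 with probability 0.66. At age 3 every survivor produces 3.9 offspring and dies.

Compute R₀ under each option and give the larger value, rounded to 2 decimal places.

breed at age 2: R₀ = 0.65 × (0.5 + 0.15 × 3.9) = 0.65 × 1.0850 = 0.7053
delay to age 3: R₀ = 0.65 × (0.66 × 3.9) = 0.65 × 2.5740 = 1.6731
Higher: delay to age 3 (1.6731).

1.67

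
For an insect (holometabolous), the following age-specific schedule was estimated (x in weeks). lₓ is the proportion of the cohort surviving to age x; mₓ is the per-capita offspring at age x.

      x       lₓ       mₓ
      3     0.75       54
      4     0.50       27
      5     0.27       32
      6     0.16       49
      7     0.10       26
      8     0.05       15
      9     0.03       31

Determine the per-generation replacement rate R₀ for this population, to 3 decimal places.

74.760

R₀ = Σ lₓ mₓ:
  age 3: 0.75 × 54 = 40.5000
  age 4: 0.50 × 27 = 13.5000
  age 5: 0.27 × 32 = 8.6400
  age 6: 0.16 × 49 = 7.8400
  age 7: 0.10 × 26 = 2.6000
  age 8: 0.05 × 15 = 0.7500
  age 9: 0.03 × 31 = 0.9300
R₀ = 40.5000 + 13.5000 + 8.6400 + 7.8400 + 2.6000 + 0.7500 + 0.9300 = 74.7600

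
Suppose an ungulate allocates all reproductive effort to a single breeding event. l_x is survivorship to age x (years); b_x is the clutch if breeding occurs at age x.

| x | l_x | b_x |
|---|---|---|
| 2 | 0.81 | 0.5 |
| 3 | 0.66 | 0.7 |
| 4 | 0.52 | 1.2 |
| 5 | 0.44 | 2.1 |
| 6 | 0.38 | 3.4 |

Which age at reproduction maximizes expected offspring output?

Expected offspring if breeding at age x = l_x × b_x:
  age 2: 0.81 × 0.5 = 0.405
  age 3: 0.66 × 0.7 = 0.462
  age 4: 0.52 × 1.2 = 0.624
  age 5: 0.44 × 2.1 = 0.924
  age 6: 0.38 × 3.4 = 1.292
Maximum at age 6 (1.292).

6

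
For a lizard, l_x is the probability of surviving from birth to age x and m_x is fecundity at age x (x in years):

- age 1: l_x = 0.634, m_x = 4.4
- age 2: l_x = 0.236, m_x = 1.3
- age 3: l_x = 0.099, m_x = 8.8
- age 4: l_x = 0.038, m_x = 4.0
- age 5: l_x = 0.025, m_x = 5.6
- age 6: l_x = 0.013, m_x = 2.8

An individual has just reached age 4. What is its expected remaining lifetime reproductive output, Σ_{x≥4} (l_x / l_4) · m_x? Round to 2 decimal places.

8.64

l_4 = 0.038. Conditional survival from age 4 to x is l_x / l_4.
  x=4: (0.038/0.038) × 4.0 = 4.0000
  x=5: (0.025/0.038) × 5.6 = 3.6842
  x=6: (0.013/0.038) × 2.8 = 0.9579
Sum = 4.0000 + 3.6842 + 0.9579 = 8.6421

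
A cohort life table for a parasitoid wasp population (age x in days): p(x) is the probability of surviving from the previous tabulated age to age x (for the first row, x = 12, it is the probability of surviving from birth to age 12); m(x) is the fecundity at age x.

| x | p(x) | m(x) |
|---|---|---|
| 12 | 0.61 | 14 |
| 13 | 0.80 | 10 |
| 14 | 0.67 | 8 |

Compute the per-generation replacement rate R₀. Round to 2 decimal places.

16.04

Survivorship from birth: l_x = p_12·p_13·…·p_x.
  l_12 = 0.61000
  l_13 = 0.48800
  l_14 = 0.32696
R₀ = Σ l_x m(x):
  age 12: 0.61000 × 14 = 8.5400
  age 13: 0.48800 × 10 = 4.8800
  age 14: 0.32696 × 8 = 2.6157
R₀ = 8.5400 + 4.8800 + 2.6157 = 16.0357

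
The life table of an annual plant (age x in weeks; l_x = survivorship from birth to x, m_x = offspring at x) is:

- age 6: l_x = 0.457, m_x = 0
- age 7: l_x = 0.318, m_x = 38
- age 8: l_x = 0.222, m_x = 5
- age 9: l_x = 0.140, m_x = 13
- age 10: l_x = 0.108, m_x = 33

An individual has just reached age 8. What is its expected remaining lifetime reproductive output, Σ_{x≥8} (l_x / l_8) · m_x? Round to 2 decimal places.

29.25

l_8 = 0.222. Conditional survival from age 8 to x is l_x / l_8.
  x=8: (0.222/0.222) × 5 = 5.0000
  x=9: (0.140/0.222) × 13 = 8.1982
  x=10: (0.108/0.222) × 33 = 16.0541
Sum = 5.0000 + 8.1982 + 16.0541 = 29.2523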